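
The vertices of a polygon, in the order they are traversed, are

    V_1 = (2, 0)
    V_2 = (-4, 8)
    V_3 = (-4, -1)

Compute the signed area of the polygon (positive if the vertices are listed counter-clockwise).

V_1→V_2: (2)(8) − (-4)(0) = 16
V_2→V_3: (-4)(-1) − (-4)(8) = 36
V_3→V_1: (-4)(0) − (2)(-1) = 2
Σ = 54
Signed area = Σ/2 = 27 (positive ⇒ counter-clockwise traversal).

27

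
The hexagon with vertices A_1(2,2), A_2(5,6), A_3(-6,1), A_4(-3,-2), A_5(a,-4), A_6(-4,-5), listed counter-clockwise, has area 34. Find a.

Write out the shoelace sum; only the two edges meeting at A_5 involve a:
2·Area = [((-3)·(-4) − a·(-2)) + (a·(-5) − (-4)·(-4))] + 60
       = -3·a + 56 = 68
⇒ a = -4.

-4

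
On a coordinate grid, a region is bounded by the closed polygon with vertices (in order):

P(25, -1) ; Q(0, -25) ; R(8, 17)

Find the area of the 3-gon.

429

Apply the surveyor's formula: 2A = Σ (x_i·y_{i+1} − x_{i+1}·y_i), indices taken mod 3.
Cross-terms: -625, 200, -433  ⇒  Σ = -858
Area = |Σ|/2 = 429.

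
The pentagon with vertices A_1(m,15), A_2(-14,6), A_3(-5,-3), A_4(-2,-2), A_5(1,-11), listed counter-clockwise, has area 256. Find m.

11

The doubled signed area Σ (x_i y_{i+1} − x_{i+1} y_i) is linear in m.
With m=0 it equals 325; the coefficient of m is 17 (from the two edges through A_1).
So 17·m + 325 = 2·256 = 512 ⇒ m = 11.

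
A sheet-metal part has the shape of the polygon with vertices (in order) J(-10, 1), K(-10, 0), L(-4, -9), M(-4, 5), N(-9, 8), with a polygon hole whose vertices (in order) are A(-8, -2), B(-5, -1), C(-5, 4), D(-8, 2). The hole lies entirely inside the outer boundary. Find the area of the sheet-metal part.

50.5

Outer boundary:
Apply the surveyor's formula: 2A = Σ (x_i·y_{i+1} − x_{i+1}·y_i), indices taken mod 5.
Cross-terms: 10, 90, -56, 13, 71  ⇒  Σ = 128
Area = |Σ|/2 = 64.
Hole:
Apply the shoelace formula: 2A = Σ (x_i·y_{i+1} − x_{i+1}·y_i), indices taken mod 4.
Σ = (-2) + (-25) + (22) + (32) = 27
Area = |Σ|/2 = 13.5.
Net area = 64 − 13.5 = 50.5.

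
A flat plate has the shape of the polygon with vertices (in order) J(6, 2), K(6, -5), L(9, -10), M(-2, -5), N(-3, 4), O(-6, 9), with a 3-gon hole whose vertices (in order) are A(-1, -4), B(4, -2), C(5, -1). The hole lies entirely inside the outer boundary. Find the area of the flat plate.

105.5

Outer boundary:
Apply Gauss's area formula: 2A = Σ (x_i·y_{i+1} − x_{i+1}·y_i), indices taken mod 6.
J→K: (6)(-5) − (6)(2) = -42
K→L: (6)(-10) − (9)(-5) = -15
L→M: (9)(-5) − (-2)(-10) = -65
M→N: (-2)(4) − (-3)(-5) = -23
N→O: (-3)(9) − (-6)(4) = -3
O→J: (-6)(2) − (6)(9) = -66
Σ = -214
Area = |Σ|/2 = 107.
Hole:
Apply the shoelace formula: 2A = Σ (x_i·y_{i+1} − x_{i+1}·y_i), indices taken mod 3.
Σ = (18) + (6) + (-21) = 3
Area = |Σ|/2 = 1.5.
Net area = 107 − 1.5 = 105.5.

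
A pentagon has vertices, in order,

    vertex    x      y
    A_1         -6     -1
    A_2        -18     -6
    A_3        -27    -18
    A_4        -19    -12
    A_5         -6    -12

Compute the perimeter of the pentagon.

62

|A_1A_2| = √((-12)² + (-5)²) = √169 = 13
|A_2A_3| = √((-9)² + (-12)²) = √225 = 15
|A_3A_4| = √((8)² + (6)²) = √100 = 10
|A_4A_5| = √((13)² + (0)²) = √169 = 13
|A_5A_1| = √((0)² + (11)²) = √121 = 11
Perimeter = 13 + 15 + 10 + 13 + 11 = 62.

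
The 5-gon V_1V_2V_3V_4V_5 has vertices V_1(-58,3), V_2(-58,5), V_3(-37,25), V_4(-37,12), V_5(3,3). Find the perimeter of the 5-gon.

|V_1V_2| = √((0)² + (2)²) = √4 = 2
|V_2V_3| = √((21)² + (20)²) = √841 = 29
|V_3V_4| = √((0)² + (-13)²) = √169 = 13
|V_4V_5| = √((40)² + (-9)²) = √1681 = 41
|V_5V_1| = √((-61)² + (0)²) = √3721 = 61
Perimeter = 2 + 29 + 13 + 41 + 61 = 146.

146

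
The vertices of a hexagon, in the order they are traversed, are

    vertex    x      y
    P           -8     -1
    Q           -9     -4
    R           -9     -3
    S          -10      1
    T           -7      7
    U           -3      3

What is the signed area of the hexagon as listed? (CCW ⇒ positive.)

-30.5

Σ = (23) + (-9) + (-39) + (-63) + (0) + (27) = -61
Signed area = Σ/2 = -30.5 (negative ⇒ clockwise traversal).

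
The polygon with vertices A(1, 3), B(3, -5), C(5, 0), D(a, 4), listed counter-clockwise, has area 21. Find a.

5

The doubled signed area Σ (x_i y_{i+1} − x_{i+1} y_i) is linear in a.
With a=0 it equals 27; the coefficient of a is 3 (from the two edges through D).
So 3·a + 27 = 2·21 = 42 ⇒ a = 5.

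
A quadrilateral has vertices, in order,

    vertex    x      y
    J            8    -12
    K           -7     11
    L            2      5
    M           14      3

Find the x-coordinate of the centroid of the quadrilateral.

551/103

Apply the shoelace (surveyor's) formula. First the cross-terms c_i = x_i·y_{i+1} − x_{i+1}·y_i:
  4, -57, -64, -192  ⇒  2A = -309, A = -154.5.
Then Σ (x_i + x_{i+1})·c_i = -4959, so x̄ = -4959 / (6·(-154.5)) = 551/103.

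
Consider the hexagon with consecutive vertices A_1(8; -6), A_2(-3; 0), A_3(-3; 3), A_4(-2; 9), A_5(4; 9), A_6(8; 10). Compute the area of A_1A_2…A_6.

131

Σ = (-18) + (-9) + (-21) + (-54) + (-32) + (-128) = -262
Area = |Σ|/2 = 131.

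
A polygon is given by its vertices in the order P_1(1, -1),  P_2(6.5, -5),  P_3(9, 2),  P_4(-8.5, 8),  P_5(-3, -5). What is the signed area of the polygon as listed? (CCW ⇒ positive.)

Apply Gauss's area formula: 2A = Σ (x_i·y_{i+1} − x_{i+1}·y_i), indices taken mod 5.
Σ = (1.5) + (58) + (89) + (66.5) + (8) = 223
Signed area = Σ/2 = 111.5 (positive ⇒ counter-clockwise traversal).

111.5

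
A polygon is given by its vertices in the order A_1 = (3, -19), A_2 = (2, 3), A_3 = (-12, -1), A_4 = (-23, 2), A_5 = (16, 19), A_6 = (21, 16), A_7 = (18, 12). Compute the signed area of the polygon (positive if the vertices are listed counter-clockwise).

-496

Apply the shoelace (surveyor's) formula: 2A = Σ (x_i·y_{i+1} − x_{i+1}·y_i), indices taken mod 7.
Cross-terms: 47, 34, -47, -469, -143, -36, -378  ⇒  Σ = -992
Signed area = Σ/2 = -496 (negative ⇒ clockwise traversal).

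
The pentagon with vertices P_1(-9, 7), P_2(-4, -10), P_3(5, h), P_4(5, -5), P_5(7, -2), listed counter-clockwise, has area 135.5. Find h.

The doubled signed area Σ (x_i y_{i+1} − x_{i+1} y_i) is linear in h.
With h=0 it equals 199; the coefficient of h is -9 (from the two edges through P_3).
So -9·h + 199 = 2·135.5 = 271 ⇒ h = -8.

-8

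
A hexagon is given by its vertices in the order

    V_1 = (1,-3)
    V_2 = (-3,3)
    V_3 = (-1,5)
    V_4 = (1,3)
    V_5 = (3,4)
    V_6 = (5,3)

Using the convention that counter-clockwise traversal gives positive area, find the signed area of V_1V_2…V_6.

Apply the shoelace (surveyor's) formula: 2A = Σ (x_i·y_{i+1} − x_{i+1}·y_i), indices taken mod 6.
V_1→V_2: (1)(3) − (-3)(-3) = -6
V_2→V_3: (-3)(5) − (-1)(3) = -12
V_3→V_4: (-1)(3) − (1)(5) = -8
V_4→V_5: (1)(4) − (3)(3) = -5
V_5→V_6: (3)(3) − (5)(4) = -11
V_6→V_1: (5)(-3) − (1)(3) = -18
Σ = -60
Signed area = Σ/2 = -30 (negative ⇒ clockwise traversal).

-30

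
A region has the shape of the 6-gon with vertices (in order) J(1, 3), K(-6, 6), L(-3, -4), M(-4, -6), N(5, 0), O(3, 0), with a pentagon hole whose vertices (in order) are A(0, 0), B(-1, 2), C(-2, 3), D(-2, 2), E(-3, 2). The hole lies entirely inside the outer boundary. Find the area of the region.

51

Outer boundary:
Apply Gauss's area formula: 2A = Σ (x_i·y_{i+1} − x_{i+1}·y_i), indices taken mod 6.
Σ = (24) + (42) + (2) + (30) + (0) + (9) = 107
Area = |Σ|/2 = 53.5.
Hole:
Apply Gauss's area formula: 2A = Σ (x_i·y_{i+1} − x_{i+1}·y_i), indices taken mod 5.
A→B: (0)(2) − (-1)(0) = 0
B→C: (-1)(3) − (-2)(2) = 1
C→D: (-2)(2) − (-2)(3) = 2
D→E: (-2)(2) − (-3)(2) = 2
E→A: (-3)(0) − (0)(2) = 0
Σ = 5
Area = |Σ|/2 = 2.5.
Net area = 53.5 − 2.5 = 51.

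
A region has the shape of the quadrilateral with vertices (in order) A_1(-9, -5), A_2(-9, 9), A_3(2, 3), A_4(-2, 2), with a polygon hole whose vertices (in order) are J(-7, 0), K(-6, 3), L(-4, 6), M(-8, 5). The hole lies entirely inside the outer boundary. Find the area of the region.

57.5

Outer boundary:
Apply the shoelace (surveyor's) formula: 2A = Σ (x_i·y_{i+1} − x_{i+1}·y_i), indices taken mod 4.
Σ = (-126) + (-45) + (10) + (28) = -133
Area = |Σ|/2 = 66.5.
Hole:
Apply Gauss's area formula: 2A = Σ (x_i·y_{i+1} − x_{i+1}·y_i), indices taken mod 4.
J→K: (-7)(3) − (-6)(0) = -21
K→L: (-6)(6) − (-4)(3) = -24
L→M: (-4)(5) − (-8)(6) = 28
M→J: (-8)(0) − (-7)(5) = 35
Σ = 18
Area = |Σ|/2 = 9.
Net area = 66.5 − 9 = 57.5.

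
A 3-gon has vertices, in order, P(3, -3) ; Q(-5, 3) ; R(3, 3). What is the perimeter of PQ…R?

|PQ| = √((-8)² + (6)²) = √100 = 10
|QR| = √((8)² + (0)²) = √64 = 8
|RP| = √((0)² + (-6)²) = √36 = 6
Perimeter = 10 + 8 + 6 = 24.

24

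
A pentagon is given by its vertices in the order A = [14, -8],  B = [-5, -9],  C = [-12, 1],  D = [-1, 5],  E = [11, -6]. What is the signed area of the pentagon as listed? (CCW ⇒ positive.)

Apply the surveyor's formula: 2A = Σ (x_i·y_{i+1} − x_{i+1}·y_i), indices taken mod 5.
Σ = (-166) + (-113) + (-59) + (-49) + (-4) = -391
Signed area = Σ/2 = -195.5 (negative ⇒ clockwise traversal).

-195.5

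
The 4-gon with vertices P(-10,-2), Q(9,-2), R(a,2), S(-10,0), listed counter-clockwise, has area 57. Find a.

The doubled signed area Σ (x_i y_{i+1} − x_{i+1} y_i) is linear in a.
With a=0 it equals 96; the coefficient of a is 2 (from the two edges through R).
So 2·a + 96 = 2·57 = 114 ⇒ a = 9.

9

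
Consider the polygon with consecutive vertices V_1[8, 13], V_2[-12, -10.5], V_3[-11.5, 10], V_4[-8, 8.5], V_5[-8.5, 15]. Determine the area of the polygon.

232.375

Cross-terms: 72, -240.75, -17.75, -47.75, -230.5  ⇒  Σ = -464.75
Area = |Σ|/2 = 232.375.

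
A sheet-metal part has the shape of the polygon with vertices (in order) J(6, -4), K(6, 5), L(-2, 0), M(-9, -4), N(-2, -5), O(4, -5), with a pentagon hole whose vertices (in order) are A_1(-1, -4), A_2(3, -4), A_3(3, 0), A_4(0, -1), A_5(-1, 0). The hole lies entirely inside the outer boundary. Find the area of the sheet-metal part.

Outer boundary:
Apply the shoelace formula: 2A = Σ (x_i·y_{i+1} − x_{i+1}·y_i), indices taken mod 6.
Σ = (54) + (10) + (8) + (37) + (30) + (14) = 153
Area = |Σ|/2 = 76.5.
Hole:
A_1→A_2: (-1)(-4) − (3)(-4) = 16
A_2→A_3: (3)(0) − (3)(-4) = 12
A_3→A_4: (3)(-1) − (0)(0) = -3
A_4→A_5: (0)(0) − (-1)(-1) = -1
A_5→A_1: (-1)(-4) − (-1)(0) = 4
Σ = 28
Area = |Σ|/2 = 14.
Net area = 76.5 − 14 = 62.5.

62.5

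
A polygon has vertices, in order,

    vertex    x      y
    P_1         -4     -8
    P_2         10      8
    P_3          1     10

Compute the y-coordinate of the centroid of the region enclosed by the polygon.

10/3

Apply Gauss's area formula. First the cross-terms c_i = x_i·y_{i+1} − x_{i+1}·y_i:
  48, 92, 32  ⇒  2A = 172, A = 86.
Then Σ (y_i + y_{i+1})·c_i = 1720, so ȳ = 1720 / (6·86) = 10/3.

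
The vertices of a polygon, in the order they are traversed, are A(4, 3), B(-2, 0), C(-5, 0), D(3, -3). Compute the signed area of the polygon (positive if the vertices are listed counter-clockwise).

Apply the shoelace (surveyor's) formula: 2A = Σ (x_i·y_{i+1} − x_{i+1}·y_i), indices taken mod 4.
Cross-terms: 6, 0, 15, 21  ⇒  Σ = 42
Signed area = Σ/2 = 21 (positive ⇒ counter-clockwise traversal).

21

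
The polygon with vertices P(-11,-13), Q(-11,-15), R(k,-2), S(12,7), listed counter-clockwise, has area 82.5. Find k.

8

The doubled signed area Σ (x_i y_{i+1} − x_{i+1} y_i) is linear in k.
With k=0 it equals -11; the coefficient of k is 22 (from the two edges through R).
So 22·k + -11 = 2·82.5 = 165 ⇒ k = 8.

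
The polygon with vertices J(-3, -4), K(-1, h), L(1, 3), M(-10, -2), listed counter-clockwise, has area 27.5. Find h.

0

The doubled signed area Σ (x_i y_{i+1} − x_{i+1} y_i) is linear in h.
With h=0 it equals 55; the coefficient of h is -4 (from the two edges through K).
So -4·h + 55 = 2·27.5 = 55 ⇒ h = 0.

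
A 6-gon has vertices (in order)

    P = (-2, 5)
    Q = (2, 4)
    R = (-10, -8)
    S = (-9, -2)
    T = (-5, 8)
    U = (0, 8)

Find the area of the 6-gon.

Apply the surveyor's formula: 2A = Σ (x_i·y_{i+1} − x_{i+1}·y_i), indices taken mod 6.
Cross-terms: -18, 24, -52, -82, -40, 16  ⇒  Σ = -152
Area = |Σ|/2 = 76.

76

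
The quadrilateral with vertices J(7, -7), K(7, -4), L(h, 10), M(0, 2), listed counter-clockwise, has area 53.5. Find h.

5

The doubled signed area Σ (x_i y_{i+1} − x_{i+1} y_i) is linear in h.
With h=0 it equals 77; the coefficient of h is 6 (from the two edges through L).
So 6·h + 77 = 2·53.5 = 107 ⇒ h = 5.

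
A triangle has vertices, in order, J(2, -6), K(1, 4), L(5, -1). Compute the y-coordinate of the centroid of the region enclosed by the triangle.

-1

Apply the shoelace (surveyor's) formula. First the cross-terms c_i = x_i·y_{i+1} − x_{i+1}·y_i:
  14, -21, -28  ⇒  2A = -35, A = -17.5.
Then Σ (y_i + y_{i+1})·c_i = 105, so ȳ = 105 / (6·(-17.5)) = -1.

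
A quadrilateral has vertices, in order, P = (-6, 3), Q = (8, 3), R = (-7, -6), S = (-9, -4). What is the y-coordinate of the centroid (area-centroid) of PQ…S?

-70/219

Apply the shoelace (surveyor's) formula. First the cross-terms c_i = x_i·y_{i+1} − x_{i+1}·y_i:
  -42, -27, -26, -51  ⇒  2A = -146, A = -73.
Then Σ (y_i + y_{i+1})·c_i = 140, so ȳ = 140 / (6·(-73)) = -70/219.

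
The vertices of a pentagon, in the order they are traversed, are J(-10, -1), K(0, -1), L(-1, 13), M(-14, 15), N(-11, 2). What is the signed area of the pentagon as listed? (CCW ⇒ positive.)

Apply the shoelace (surveyor's) formula: 2A = Σ (x_i·y_{i+1} − x_{i+1}·y_i), indices taken mod 5.
Cross-terms: 10, -1, 167, 137, 31  ⇒  Σ = 344
Signed area = Σ/2 = 172 (positive ⇒ counter-clockwise traversal).

172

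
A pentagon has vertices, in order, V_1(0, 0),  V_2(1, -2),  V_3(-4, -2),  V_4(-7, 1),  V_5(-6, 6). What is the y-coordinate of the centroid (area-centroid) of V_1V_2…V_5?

Apply the shoelace formula. First the cross-terms c_i = x_i·y_{i+1} − x_{i+1}·y_i:
  0, -10, -18, -36, 0  ⇒  2A = -64, A = -32.
Then Σ (y_i + y_{i+1})·c_i = -194, so ȳ = -194 / (6·(-32)) = 97/96.

97/96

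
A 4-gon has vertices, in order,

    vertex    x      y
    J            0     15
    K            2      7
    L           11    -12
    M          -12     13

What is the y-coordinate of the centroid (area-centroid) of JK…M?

Apply the surveyor's formula. First the cross-terms c_i = x_i·y_{i+1} − x_{i+1}·y_i:
  -30, -101, -1, -180  ⇒  2A = -312, A = -156.
Then Σ (y_i + y_{i+1})·c_i = -5196, so ȳ = -5196 / (6·(-156)) = 433/78.

433/78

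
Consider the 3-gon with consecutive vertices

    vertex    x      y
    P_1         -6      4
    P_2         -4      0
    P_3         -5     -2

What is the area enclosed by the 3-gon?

P_1→P_2: (-6)(0) − (-4)(4) = 16
P_2→P_3: (-4)(-2) − (-5)(0) = 8
P_3→P_1: (-5)(4) − (-6)(-2) = -32
Σ = -8
Area = |Σ|/2 = 4.

4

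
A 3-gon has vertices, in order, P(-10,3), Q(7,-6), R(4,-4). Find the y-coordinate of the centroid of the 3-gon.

Apply Gauss's area formula. First the cross-terms c_i = x_i·y_{i+1} − x_{i+1}·y_i:
  39, -4, -28  ⇒  2A = 7, A = 3.5.
Then Σ (y_i + y_{i+1})·c_i = -49, so ȳ = -49 / (6·3.5) = -7/3.

-7/3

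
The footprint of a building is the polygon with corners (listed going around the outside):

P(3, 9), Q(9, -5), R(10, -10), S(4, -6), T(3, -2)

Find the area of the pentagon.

56.5

Cross-terms: -96, -40, -20, 10, 33  ⇒  Σ = -113
Area = |Σ|/2 = 56.5.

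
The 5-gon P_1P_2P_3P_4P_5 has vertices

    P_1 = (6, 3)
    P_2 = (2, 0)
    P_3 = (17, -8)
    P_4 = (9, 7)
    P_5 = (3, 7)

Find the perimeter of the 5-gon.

|P_1P_2| = √((-4)² + (-3)²) = √25 = 5
|P_2P_3| = √((15)² + (-8)²) = √289 = 17
|P_3P_4| = √((-8)² + (15)²) = √289 = 17
|P_4P_5| = √((-6)² + (0)²) = √36 = 6
|P_5P_1| = √((3)² + (-4)²) = √25 = 5
Perimeter = 5 + 17 + 17 + 6 + 5 = 50.

50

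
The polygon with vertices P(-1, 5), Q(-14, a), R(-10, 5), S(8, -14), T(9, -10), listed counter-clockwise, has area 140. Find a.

11

Write out the shoelace sum; only the two edges meeting at Q involve a:
2·Area = [((-1)·a − (-14)·5) + ((-14)·5 − (-10)·a)] + 181
       = 9·a + 181 = 280
⇒ a = 11.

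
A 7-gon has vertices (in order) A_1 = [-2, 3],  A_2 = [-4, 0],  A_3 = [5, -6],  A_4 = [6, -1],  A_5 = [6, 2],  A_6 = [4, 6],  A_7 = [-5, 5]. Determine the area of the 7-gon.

79

Σ = (12) + (24) + (31) + (18) + (28) + (50) + (-5) = 158
Area = |Σ|/2 = 79.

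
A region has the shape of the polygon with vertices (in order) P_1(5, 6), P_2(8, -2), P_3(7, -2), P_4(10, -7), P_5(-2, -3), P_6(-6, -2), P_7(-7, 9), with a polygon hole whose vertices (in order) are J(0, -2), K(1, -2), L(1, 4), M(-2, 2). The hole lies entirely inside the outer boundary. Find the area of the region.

Outer boundary:
Apply the shoelace formula: 2A = Σ (x_i·y_{i+1} − x_{i+1}·y_i), indices taken mod 7.
Σ = (-58) + (-2) + (-29) + (-44) + (-14) + (-68) + (-87) = -302
Area = |Σ|/2 = 151.
Hole:
Apply Gauss's area formula: 2A = Σ (x_i·y_{i+1} − x_{i+1}·y_i), indices taken mod 4.
Σ = (2) + (6) + (10) + (4) = 22
Area = |Σ|/2 = 11.
Net area = 151 − 11 = 140.

140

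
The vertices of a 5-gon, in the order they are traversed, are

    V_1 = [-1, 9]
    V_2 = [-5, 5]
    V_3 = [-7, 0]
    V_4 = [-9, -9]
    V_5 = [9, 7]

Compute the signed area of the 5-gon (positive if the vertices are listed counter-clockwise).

122

Σ = (40) + (35) + (63) + (18) + (88) = 244
Signed area = Σ/2 = 122 (positive ⇒ counter-clockwise traversal).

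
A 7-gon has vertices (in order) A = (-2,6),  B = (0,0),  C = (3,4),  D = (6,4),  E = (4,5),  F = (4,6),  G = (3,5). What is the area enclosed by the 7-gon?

18

Apply the surveyor's formula: 2A = Σ (x_i·y_{i+1} − x_{i+1}·y_i), indices taken mod 7.
Σ = (0) + (0) + (-12) + (14) + (4) + (2) + (28) = 36
Area = |Σ|/2 = 18.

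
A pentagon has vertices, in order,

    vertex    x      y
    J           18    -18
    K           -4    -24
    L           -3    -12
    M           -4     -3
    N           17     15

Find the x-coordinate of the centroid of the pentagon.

7.78125

Apply the shoelace (surveyor's) formula. First the cross-terms c_i = x_i·y_{i+1} − x_{i+1}·y_i:
  -504, -24, -39, -9, -576  ⇒  2A = -1152, A = -576.
Then Σ (x_i + x_{i+1})·c_i = -26892, so x̄ = -26892 / (6·(-576)) = 7.78125.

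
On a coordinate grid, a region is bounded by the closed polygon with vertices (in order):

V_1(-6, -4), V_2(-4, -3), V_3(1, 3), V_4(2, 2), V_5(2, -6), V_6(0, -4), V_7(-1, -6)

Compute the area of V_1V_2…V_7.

35.5

Apply Gauss's area formula: 2A = Σ (x_i·y_{i+1} − x_{i+1}·y_i), indices taken mod 7.
Σ = (2) + (-9) + (-4) + (-16) + (-8) + (-4) + (-32) = -71
Area = |Σ|/2 = 35.5.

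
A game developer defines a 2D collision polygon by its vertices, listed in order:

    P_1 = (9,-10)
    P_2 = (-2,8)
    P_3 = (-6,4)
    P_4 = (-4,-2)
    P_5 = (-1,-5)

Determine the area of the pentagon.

96.5

Σ = (52) + (40) + (28) + (18) + (55) = 193
Area = |Σ|/2 = 96.5.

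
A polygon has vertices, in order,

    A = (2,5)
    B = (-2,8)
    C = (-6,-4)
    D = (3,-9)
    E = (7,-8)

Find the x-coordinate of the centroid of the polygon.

29/102

Apply Gauss's area formula. First the cross-terms c_i = x_i·y_{i+1} − x_{i+1}·y_i:
  26, 56, 66, 39, 51  ⇒  2A = 238, A = 119.
Then Σ (x_i + x_{i+1})·c_i = 203, so x̄ = 203 / (6·119) = 29/102.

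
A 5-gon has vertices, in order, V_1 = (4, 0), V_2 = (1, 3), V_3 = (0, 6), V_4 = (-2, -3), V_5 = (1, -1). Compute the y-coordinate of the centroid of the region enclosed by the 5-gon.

34/39

Apply the shoelace formula. First the cross-terms c_i = x_i·y_{i+1} − x_{i+1}·y_i:
  12, 6, 12, 5, 4  ⇒  2A = 39, A = 19.5.
Then Σ (y_i + y_{i+1})·c_i = 102, so ȳ = 102 / (6·19.5) = 34/39.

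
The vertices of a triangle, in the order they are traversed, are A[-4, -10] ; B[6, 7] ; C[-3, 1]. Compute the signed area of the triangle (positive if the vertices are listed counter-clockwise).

Σ = (32) + (27) + (34) = 93
Signed area = Σ/2 = 46.5 (positive ⇒ counter-clockwise traversal).

46.5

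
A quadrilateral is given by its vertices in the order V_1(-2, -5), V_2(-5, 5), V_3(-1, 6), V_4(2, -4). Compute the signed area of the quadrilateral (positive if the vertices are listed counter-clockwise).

Apply Gauss's area formula: 2A = Σ (x_i·y_{i+1} − x_{i+1}·y_i), indices taken mod 4.
Σ = (-35) + (-25) + (-8) + (-18) = -86
Signed area = Σ/2 = -43 (negative ⇒ clockwise traversal).

-43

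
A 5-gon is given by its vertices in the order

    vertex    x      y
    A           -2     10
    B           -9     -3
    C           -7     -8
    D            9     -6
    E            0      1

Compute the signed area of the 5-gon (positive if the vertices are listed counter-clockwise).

Apply Gauss's area formula: 2A = Σ (x_i·y_{i+1} − x_{i+1}·y_i), indices taken mod 5.
Σ = (96) + (51) + (114) + (9) + (2) = 272
Signed area = Σ/2 = 136 (positive ⇒ counter-clockwise traversal).

136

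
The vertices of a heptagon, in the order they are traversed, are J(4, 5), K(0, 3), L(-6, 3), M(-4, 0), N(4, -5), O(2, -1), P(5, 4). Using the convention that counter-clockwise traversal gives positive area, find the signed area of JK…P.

Apply the surveyor's formula: 2A = Σ (x_i·y_{i+1} − x_{i+1}·y_i), indices taken mod 7.
Σ = (12) + (18) + (12) + (20) + (6) + (13) + (9) = 90
Signed area = Σ/2 = 45 (positive ⇒ counter-clockwise traversal).

45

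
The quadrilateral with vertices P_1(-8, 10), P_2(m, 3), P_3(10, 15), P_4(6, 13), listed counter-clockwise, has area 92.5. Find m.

7

Write out the shoelace sum; only the two edges meeting at P_2 involve m:
2·Area = [((-8)·3 − m·10) + (m·15 − 10·3)] + 204
       = 5·m + 150 = 185
⇒ m = 7.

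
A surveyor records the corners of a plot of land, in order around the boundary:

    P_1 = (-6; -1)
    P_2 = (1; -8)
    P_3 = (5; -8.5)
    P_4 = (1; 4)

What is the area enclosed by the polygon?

66

Apply the shoelace formula: 2A = Σ (x_i·y_{i+1} − x_{i+1}·y_i), indices taken mod 4.
Σ = (49) + (31.5) + (28.5) + (23) = 132
Area = |Σ|/2 = 66.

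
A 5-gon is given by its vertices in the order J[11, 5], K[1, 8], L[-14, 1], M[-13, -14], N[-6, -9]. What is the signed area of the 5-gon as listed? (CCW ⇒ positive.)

253.5

Apply the surveyor's formula: 2A = Σ (x_i·y_{i+1} − x_{i+1}·y_i), indices taken mod 5.
Σ = (83) + (113) + (209) + (33) + (69) = 507
Signed area = Σ/2 = 253.5 (positive ⇒ counter-clockwise traversal).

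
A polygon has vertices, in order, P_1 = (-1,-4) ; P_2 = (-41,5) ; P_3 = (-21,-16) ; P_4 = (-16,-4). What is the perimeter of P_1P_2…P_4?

|P_1P_2| = √((-40)² + (9)²) = √1681 = 41
|P_2P_3| = √((20)² + (-21)²) = √841 = 29
|P_3P_4| = √((5)² + (12)²) = √169 = 13
|P_4P_1| = √((15)² + (0)²) = √225 = 15
Perimeter = 41 + 29 + 13 + 15 = 98.

98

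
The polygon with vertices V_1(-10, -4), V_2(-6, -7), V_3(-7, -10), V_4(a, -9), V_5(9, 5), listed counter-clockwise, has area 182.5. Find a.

The doubled signed area Σ (x_i y_{i+1} − x_{i+1} y_i) is linear in a.
With a=0 it equals 215; the coefficient of a is 15 (from the two edges through V_4).
So 15·a + 215 = 2·182.5 = 365 ⇒ a = 10.

10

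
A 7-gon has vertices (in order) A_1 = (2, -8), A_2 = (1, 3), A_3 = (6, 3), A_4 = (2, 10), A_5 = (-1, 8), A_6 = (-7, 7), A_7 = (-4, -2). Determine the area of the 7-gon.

103

A_1→A_2: (2)(3) − (1)(-8) = 14
A_2→A_3: (1)(3) − (6)(3) = -15
A_3→A_4: (6)(10) − (2)(3) = 54
A_4→A_5: (2)(8) − (-1)(10) = 26
A_5→A_6: (-1)(7) − (-7)(8) = 49
A_6→A_7: (-7)(-2) − (-4)(7) = 42
A_7→A_1: (-4)(-8) − (2)(-2) = 36
Σ = 206
Area = |Σ|/2 = 103.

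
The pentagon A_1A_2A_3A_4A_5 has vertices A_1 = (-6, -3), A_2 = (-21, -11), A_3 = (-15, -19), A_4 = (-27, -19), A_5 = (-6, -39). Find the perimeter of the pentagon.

|A_1A_2| = √((-15)² + (-8)²) = √289 = 17
|A_2A_3| = √((6)² + (-8)²) = √100 = 10
|A_3A_4| = √((-12)² + (0)²) = √144 = 12
|A_4A_5| = √((21)² + (-20)²) = √841 = 29
|A_5A_1| = √((0)² + (36)²) = √1296 = 36
Perimeter = 17 + 10 + 12 + 29 + 36 = 104.

104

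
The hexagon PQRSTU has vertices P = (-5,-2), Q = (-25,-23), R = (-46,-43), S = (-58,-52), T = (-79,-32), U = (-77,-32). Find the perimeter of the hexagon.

182

|PQ| = √((-20)² + (-21)²) = √841 = 29
|QR| = √((-21)² + (-20)²) = √841 = 29
|RS| = √((-12)² + (-9)²) = √225 = 15
|ST| = √((-21)² + (20)²) = √841 = 29
|TU| = √((2)² + (0)²) = √4 = 2
|UP| = √((72)² + (30)²) = √6084 = 78
Perimeter = 29 + 29 + 15 + 29 + 2 + 78 = 182.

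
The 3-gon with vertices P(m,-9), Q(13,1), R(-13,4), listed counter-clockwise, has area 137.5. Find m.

The doubled signed area Σ (x_i y_{i+1} − x_{i+1} y_i) is linear in m.
With m=0 it equals 299; the coefficient of m is -3 (from the two edges through P).
So -3·m + 299 = 2·137.5 = 275 ⇒ m = 8.

8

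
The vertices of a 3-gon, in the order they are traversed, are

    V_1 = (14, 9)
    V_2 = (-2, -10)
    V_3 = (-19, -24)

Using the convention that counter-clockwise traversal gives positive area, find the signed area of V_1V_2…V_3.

V_1→V_2: (14)(-10) − (-2)(9) = -122
V_2→V_3: (-2)(-24) − (-19)(-10) = -142
V_3→V_1: (-19)(9) − (14)(-24) = 165
Σ = -99
Signed area = Σ/2 = -49.5 (negative ⇒ clockwise traversal).

-49.5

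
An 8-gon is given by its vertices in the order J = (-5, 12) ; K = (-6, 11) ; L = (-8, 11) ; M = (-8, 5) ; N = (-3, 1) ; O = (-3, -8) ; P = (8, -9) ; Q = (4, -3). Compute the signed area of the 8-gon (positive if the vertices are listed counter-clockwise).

Apply the shoelace (surveyor's) formula: 2A = Σ (x_i·y_{i+1} − x_{i+1}·y_i), indices taken mod 8.
Σ = (17) + (22) + (48) + (7) + (27) + (91) + (12) + (33) = 257
Signed area = Σ/2 = 128.5 (positive ⇒ counter-clockwise traversal).

128.5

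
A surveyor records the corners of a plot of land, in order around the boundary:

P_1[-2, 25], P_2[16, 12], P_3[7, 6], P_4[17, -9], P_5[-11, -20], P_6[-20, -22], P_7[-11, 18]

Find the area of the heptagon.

Apply the shoelace formula: 2A = Σ (x_i·y_{i+1} − x_{i+1}·y_i), indices taken mod 7.
Cross-terms: -424, 12, -165, -439, -158, -602, -239  ⇒  Σ = -2015
Area = |Σ|/2 = 1007.5.

1007.5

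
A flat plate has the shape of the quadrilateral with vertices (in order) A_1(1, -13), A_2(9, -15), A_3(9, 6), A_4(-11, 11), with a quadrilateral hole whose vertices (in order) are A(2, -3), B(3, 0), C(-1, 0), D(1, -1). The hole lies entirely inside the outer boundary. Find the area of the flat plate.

289.5

Outer boundary:
Σ = (102) + (189) + (165) + (132) = 588
Area = |Σ|/2 = 294.
Hole:
Apply the surveyor's formula: 2A = Σ (x_i·y_{i+1} − x_{i+1}·y_i), indices taken mod 4.
Σ = (9) + (0) + (1) + (-1) = 9
Area = |Σ|/2 = 4.5.
Net area = 294 − 4.5 = 289.5.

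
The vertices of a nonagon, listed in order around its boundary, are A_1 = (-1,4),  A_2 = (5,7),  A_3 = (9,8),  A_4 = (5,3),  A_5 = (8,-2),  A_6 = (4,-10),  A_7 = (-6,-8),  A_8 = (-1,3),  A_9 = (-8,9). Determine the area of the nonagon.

Apply the surveyor's formula: 2A = Σ (x_i·y_{i+1} − x_{i+1}·y_i), indices taken mod 9.
Σ = (-27) + (-23) + (-13) + (-34) + (-72) + (-92) + (-26) + (15) + (-23) = -295
Area = |Σ|/2 = 147.5.

147.5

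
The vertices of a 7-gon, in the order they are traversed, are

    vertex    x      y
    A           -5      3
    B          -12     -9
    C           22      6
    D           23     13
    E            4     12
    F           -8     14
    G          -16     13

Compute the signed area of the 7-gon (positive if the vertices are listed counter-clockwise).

434

Apply the surveyor's formula: 2A = Σ (x_i·y_{i+1} − x_{i+1}·y_i), indices taken mod 7.
A→B: (-5)(-9) − (-12)(3) = 81
B→C: (-12)(6) − (22)(-9) = 126
C→D: (22)(13) − (23)(6) = 148
D→E: (23)(12) − (4)(13) = 224
E→F: (4)(14) − (-8)(12) = 152
F→G: (-8)(13) − (-16)(14) = 120
G→A: (-16)(3) − (-5)(13) = 17
Σ = 868
Signed area = Σ/2 = 434 (positive ⇒ counter-clockwise traversal).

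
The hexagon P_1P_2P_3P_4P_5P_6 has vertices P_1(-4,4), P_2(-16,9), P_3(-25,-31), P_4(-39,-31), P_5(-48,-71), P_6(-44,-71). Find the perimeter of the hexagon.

198

|P_1P_2| = √((-12)² + (5)²) = √169 = 13
|P_2P_3| = √((-9)² + (-40)²) = √1681 = 41
|P_3P_4| = √((-14)² + (0)²) = √196 = 14
|P_4P_5| = √((-9)² + (-40)²) = √1681 = 41
|P_5P_6| = √((4)² + (0)²) = √16 = 4
|P_6P_1| = √((40)² + (75)²) = √7225 = 85
Perimeter = 13 + 41 + 14 + 41 + 4 + 85 = 198.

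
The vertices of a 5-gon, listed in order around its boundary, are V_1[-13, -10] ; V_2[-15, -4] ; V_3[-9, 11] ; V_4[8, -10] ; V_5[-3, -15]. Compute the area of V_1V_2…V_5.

Apply Gauss's area formula: 2A = Σ (x_i·y_{i+1} − x_{i+1}·y_i), indices taken mod 5.
Σ = (-98) + (-201) + (2) + (-150) + (-165) = -612
Area = |Σ|/2 = 306.

306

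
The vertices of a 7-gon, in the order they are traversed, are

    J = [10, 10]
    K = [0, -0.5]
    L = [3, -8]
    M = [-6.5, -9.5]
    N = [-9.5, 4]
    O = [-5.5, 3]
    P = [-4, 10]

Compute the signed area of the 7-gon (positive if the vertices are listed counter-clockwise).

J→K: (10)(-0.5) − (0)(10) = -5
K→L: (0)(-8) − (3)(-0.5) = 1.5
L→M: (3)(-9.5) − (-6.5)(-8) = -80.5
M→N: (-6.5)(4) − (-9.5)(-9.5) = -116.25
N→O: (-9.5)(3) − (-5.5)(4) = -6.5
O→P: (-5.5)(10) − (-4)(3) = -43
P→J: (-4)(10) − (10)(10) = -140
Σ = -389.75
Signed area = Σ/2 = -194.875 (negative ⇒ clockwise traversal).

-194.875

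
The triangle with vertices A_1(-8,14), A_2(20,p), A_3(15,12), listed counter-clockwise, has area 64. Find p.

6

Write out the shoelace sum; only the two edges meeting at A_2 involve p:
2·Area = [((-8)·p − 20·14) + (20·12 − 15·p)] + 306
       = -23·p + 266 = 128
⇒ p = 6.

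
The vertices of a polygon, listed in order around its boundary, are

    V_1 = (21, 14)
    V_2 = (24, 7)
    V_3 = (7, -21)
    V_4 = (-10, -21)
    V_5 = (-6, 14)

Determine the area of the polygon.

Σ = (-189) + (-553) + (-357) + (-266) + (-378) = -1743
Area = |Σ|/2 = 871.5.

871.5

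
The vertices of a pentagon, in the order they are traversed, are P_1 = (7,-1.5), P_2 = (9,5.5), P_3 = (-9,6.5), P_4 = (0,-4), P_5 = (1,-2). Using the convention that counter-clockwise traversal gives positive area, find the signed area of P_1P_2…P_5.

106.25

Apply the shoelace (surveyor's) formula: 2A = Σ (x_i·y_{i+1} − x_{i+1}·y_i), indices taken mod 5.
Cross-terms: 52, 108, 36, 4, 12.5  ⇒  Σ = 212.5
Signed area = Σ/2 = 106.25 (positive ⇒ counter-clockwise traversal).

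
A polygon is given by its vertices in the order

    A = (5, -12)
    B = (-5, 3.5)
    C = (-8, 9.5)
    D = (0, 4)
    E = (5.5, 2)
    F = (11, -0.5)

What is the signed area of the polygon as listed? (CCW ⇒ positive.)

-135.125

Apply Gauss's area formula: 2A = Σ (x_i·y_{i+1} − x_{i+1}·y_i), indices taken mod 6.
A→B: (5)(3.5) − (-5)(-12) = -42.5
B→C: (-5)(9.5) − (-8)(3.5) = -19.5
C→D: (-8)(4) − (0)(9.5) = -32
D→E: (0)(2) − (5.5)(4) = -22
E→F: (5.5)(-0.5) − (11)(2) = -24.75
F→A: (11)(-12) − (5)(-0.5) = -129.5
Σ = -270.25
Signed area = Σ/2 = -135.125 (negative ⇒ clockwise traversal).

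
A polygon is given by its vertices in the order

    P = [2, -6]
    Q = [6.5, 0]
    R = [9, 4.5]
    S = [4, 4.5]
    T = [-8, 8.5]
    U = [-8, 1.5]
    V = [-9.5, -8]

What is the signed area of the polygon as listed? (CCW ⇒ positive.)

184

Σ = (39) + (29.25) + (22.5) + (70) + (56) + (78.25) + (73) = 368
Signed area = Σ/2 = 184 (positive ⇒ counter-clockwise traversal).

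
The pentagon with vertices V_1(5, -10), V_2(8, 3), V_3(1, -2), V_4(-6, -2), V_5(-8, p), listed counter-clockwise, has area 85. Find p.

Write out the shoelace sum; only the two edges meeting at V_5 involve p:
2·Area = [((-6)·p − (-8)·(-2)) + ((-8)·(-10) − 5·p)] + 62
       = -11·p + 126 = 170
⇒ p = -4.

-4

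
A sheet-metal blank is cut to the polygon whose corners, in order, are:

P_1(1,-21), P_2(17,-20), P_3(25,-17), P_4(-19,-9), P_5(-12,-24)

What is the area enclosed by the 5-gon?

312

Apply the surveyor's formula: 2A = Σ (x_i·y_{i+1} − x_{i+1}·y_i), indices taken mod 5.
Σ = (337) + (211) + (-548) + (348) + (276) = 624
Area = |Σ|/2 = 312.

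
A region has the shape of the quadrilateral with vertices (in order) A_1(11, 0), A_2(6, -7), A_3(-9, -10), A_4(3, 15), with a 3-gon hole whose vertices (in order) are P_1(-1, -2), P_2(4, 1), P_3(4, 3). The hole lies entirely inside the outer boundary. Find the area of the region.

Outer boundary:
Apply the surveyor's formula: 2A = Σ (x_i·y_{i+1} − x_{i+1}·y_i), indices taken mod 4.
A_1→A_2: (11)(-7) − (6)(0) = -77
A_2→A_3: (6)(-10) − (-9)(-7) = -123
A_3→A_4: (-9)(15) − (3)(-10) = -105
A_4→A_1: (3)(0) − (11)(15) = -165
Σ = -470
Area = |Σ|/2 = 235.
Hole:
Cross-terms: 7, 8, -5  ⇒  Σ = 10
Area = |Σ|/2 = 5.
Net area = 235 − 5 = 230.

230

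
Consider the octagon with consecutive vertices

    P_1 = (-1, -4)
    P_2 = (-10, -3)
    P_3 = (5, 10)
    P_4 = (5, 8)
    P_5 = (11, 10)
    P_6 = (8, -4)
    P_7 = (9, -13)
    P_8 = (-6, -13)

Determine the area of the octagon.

273

Apply the shoelace formula: 2A = Σ (x_i·y_{i+1} − x_{i+1}·y_i), indices taken mod 8.
Σ = (-37) + (-85) + (-10) + (-38) + (-124) + (-68) + (-195) + (11) = -546
Area = |Σ|/2 = 273.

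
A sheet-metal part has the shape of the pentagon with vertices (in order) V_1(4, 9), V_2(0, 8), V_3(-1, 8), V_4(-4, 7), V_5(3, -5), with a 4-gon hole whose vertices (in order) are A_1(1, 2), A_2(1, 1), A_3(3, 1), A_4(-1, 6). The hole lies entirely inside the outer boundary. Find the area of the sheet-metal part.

Outer boundary:
Apply the shoelace (surveyor's) formula: 2A = Σ (x_i·y_{i+1} − x_{i+1}·y_i), indices taken mod 5.
Σ = (32) + (8) + (25) + (-1) + (47) = 111
Area = |Σ|/2 = 55.5.
Hole:
Σ = (-1) + (-2) + (19) + (-8) = 8
Area = |Σ|/2 = 4.
Net area = 55.5 − 4 = 51.5.

51.5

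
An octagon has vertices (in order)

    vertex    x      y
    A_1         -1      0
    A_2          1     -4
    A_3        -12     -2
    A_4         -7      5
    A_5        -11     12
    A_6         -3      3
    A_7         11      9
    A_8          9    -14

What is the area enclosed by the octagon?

227.5

A_1→A_2: (-1)(-4) − (1)(0) = 4
A_2→A_3: (1)(-2) − (-12)(-4) = -50
A_3→A_4: (-12)(5) − (-7)(-2) = -74
A_4→A_5: (-7)(12) − (-11)(5) = -29
A_5→A_6: (-11)(3) − (-3)(12) = 3
A_6→A_7: (-3)(9) − (11)(3) = -60
A_7→A_8: (11)(-14) − (9)(9) = -235
A_8→A_1: (9)(0) − (-1)(-14) = -14
Σ = -455
Area = |Σ|/2 = 227.5.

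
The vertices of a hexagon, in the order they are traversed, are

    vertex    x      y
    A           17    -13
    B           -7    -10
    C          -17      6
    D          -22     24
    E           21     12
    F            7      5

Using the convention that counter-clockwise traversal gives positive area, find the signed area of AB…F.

Apply the surveyor's formula: 2A = Σ (x_i·y_{i+1} − x_{i+1}·y_i), indices taken mod 6.
Σ = (-261) + (-212) + (-276) + (-768) + (21) + (-176) = -1672
Signed area = Σ/2 = -836 (negative ⇒ clockwise traversal).

-836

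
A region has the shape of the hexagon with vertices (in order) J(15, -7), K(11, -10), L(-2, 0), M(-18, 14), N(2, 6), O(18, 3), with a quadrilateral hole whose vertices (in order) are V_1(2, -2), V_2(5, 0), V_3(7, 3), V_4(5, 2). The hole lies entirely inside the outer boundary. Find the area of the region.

Outer boundary:
Σ = (-73) + (-20) + (-28) + (-136) + (-102) + (-171) = -530
Area = |Σ|/2 = 265.
Hole:
Apply the shoelace (surveyor's) formula: 2A = Σ (x_i·y_{i+1} − x_{i+1}·y_i), indices taken mod 4.
Cross-terms: 10, 15, -1, -14  ⇒  Σ = 10
Area = |Σ|/2 = 5.
Net area = 265 − 5 = 260.

260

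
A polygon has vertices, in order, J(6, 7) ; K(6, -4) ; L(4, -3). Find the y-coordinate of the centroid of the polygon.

0

Apply the surveyor's formula. First the cross-terms c_i = x_i·y_{i+1} − x_{i+1}·y_i:
  -66, -2, 46  ⇒  2A = -22, A = -11.
Then Σ (y_i + y_{i+1})·c_i = 0, so ȳ = 0 / (6·(-11)) = 0.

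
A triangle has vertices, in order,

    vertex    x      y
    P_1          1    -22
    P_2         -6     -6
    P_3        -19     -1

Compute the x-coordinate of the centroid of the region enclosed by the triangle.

-8

Apply the surveyor's formula. First the cross-terms c_i = x_i·y_{i+1} − x_{i+1}·y_i:
  -138, -108, 419  ⇒  2A = 173, A = 86.5.
Then Σ (x_i + x_{i+1})·c_i = -4152, so x̄ = -4152 / (6·86.5) = -8.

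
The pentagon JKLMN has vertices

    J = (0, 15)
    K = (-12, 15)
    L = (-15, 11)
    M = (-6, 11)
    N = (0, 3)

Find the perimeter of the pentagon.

48

|JK| = √((-12)² + (0)²) = √144 = 12
|KL| = √((-3)² + (-4)²) = √25 = 5
|LM| = √((9)² + (0)²) = √81 = 9
|MN| = √((6)² + (-8)²) = √100 = 10
|NJ| = √((0)² + (12)²) = √144 = 12
Perimeter = 12 + 5 + 9 + 10 + 12 = 48.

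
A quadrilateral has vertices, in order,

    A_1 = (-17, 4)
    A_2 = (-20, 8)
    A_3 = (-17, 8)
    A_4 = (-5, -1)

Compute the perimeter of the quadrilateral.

|A_1A_2| = √((-3)² + (4)²) = √25 = 5
|A_2A_3| = √((3)² + (0)²) = √9 = 3
|A_3A_4| = √((12)² + (-9)²) = √225 = 15
|A_4A_1| = √((-12)² + (5)²) = √169 = 13
Perimeter = 5 + 3 + 15 + 13 = 36.

36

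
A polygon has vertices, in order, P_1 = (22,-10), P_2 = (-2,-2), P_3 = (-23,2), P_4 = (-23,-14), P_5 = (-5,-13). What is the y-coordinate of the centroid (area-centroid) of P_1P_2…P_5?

Apply Gauss's area formula. First the cross-terms c_i = x_i·y_{i+1} − x_{i+1}·y_i:
  -64, -50, 368, 229, 336  ⇒  2A = 819, A = 409.5.
Then Σ (y_i + y_{i+1})·c_i = -17559, so ȳ = -17559 / (6·409.5) = -1951/273.

-1951/273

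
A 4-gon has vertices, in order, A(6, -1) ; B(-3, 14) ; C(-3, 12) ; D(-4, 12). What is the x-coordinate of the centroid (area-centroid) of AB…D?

-13/93

Apply the shoelace (surveyor's) formula. First the cross-terms c_i = x_i·y_{i+1} − x_{i+1}·y_i:
  81, 6, 12, -68  ⇒  2A = 31, A = 15.5.
Then Σ (x_i + x_{i+1})·c_i = -13, so x̄ = -13 / (6·15.5) = -13/93.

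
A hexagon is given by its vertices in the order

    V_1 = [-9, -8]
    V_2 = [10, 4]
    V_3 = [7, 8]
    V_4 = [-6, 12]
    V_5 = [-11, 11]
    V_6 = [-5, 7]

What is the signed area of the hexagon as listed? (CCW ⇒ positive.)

Apply the shoelace formula: 2A = Σ (x_i·y_{i+1} − x_{i+1}·y_i), indices taken mod 6.
Σ = (44) + (52) + (132) + (66) + (-22) + (103) = 375
Signed area = Σ/2 = 187.5 (positive ⇒ counter-clockwise traversal).

187.5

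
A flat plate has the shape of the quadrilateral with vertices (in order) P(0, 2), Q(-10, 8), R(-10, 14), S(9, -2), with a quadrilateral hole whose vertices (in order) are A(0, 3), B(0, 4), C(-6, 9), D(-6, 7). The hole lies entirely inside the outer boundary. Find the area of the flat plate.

Outer boundary:
Apply the surveyor's formula: 2A = Σ (x_i·y_{i+1} − x_{i+1}·y_i), indices taken mod 4.
P→Q: (0)(8) − (-10)(2) = 20
Q→R: (-10)(14) − (-10)(8) = -60
R→S: (-10)(-2) − (9)(14) = -106
S→P: (9)(2) − (0)(-2) = 18
Σ = -128
Area = |Σ|/2 = 64.
Hole:
Apply the shoelace formula: 2A = Σ (x_i·y_{i+1} − x_{i+1}·y_i), indices taken mod 4.
Cross-terms: 0, 24, 12, -18  ⇒  Σ = 18
Area = |Σ|/2 = 9.
Net area = 64 − 9 = 55.

55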